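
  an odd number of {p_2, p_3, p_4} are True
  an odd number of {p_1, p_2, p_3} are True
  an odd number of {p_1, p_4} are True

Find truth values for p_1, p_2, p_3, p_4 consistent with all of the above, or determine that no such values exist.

Unsatisfiable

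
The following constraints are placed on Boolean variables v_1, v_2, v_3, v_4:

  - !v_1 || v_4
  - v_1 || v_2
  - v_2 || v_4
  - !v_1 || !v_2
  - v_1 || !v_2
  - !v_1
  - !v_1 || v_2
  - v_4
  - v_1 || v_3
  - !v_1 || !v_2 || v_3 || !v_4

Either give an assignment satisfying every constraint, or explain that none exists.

Case v_1 = True:
  Clause (!v_1) is falsified — contradiction.
Case v_1 = False:
  (v_1 || v_2) forces v_2 = True.
  Clause (v_1 || !v_2) is falsified — contradiction.
Both cases fail, so the formula is unsatisfiable.

Unsatisfiable — no assignment works.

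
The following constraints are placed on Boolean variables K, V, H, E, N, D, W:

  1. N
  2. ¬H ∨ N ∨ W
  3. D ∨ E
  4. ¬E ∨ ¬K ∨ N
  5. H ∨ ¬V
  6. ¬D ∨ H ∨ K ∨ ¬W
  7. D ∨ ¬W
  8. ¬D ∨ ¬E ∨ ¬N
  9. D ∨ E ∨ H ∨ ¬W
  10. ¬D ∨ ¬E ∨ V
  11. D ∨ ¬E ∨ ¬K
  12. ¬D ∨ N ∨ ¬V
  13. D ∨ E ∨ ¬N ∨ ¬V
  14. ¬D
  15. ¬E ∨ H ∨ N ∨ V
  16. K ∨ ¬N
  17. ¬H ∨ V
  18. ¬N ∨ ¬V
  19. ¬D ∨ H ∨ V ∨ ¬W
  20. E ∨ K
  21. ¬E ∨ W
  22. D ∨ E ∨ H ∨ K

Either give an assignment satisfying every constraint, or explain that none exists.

The formula is unsatisfiable.

Case N = True:
  (¬D) forces D = False.
  (D ∨ E) forces E = True.
  (D ∨ ¬W) forces W = False.
  Clause (¬E ∨ W) is falsified — contradiction.
Case N = False:
  Clause (N) is falsified — contradiction.
Both cases fail, so the formula is unsatisfiable.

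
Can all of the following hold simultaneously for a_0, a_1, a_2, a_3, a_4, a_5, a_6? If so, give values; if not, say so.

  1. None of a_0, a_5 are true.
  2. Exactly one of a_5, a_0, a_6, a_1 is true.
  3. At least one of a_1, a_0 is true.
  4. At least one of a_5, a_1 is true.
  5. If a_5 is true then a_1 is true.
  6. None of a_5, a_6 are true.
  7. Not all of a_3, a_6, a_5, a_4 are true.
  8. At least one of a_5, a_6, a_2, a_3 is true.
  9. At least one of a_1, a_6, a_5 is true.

a_0 = False, a_1 = True, a_2 = True, a_3 = True, a_4 = False, a_5 = False, a_6 = False

  (1) {a_0, a_5}: 0 true — none ✓
  (2) {a_5, a_0, a_6, a_1}: 1 true — exactly one ✓
  (3) {a_1, a_0}: 1 true — at least one ✓
  (4) {a_5, a_1}: 1 true — at least one ✓
  (5) a_5=F ⇒ a_1: vacuous ✓
  (6) {a_5, a_6}: 0 true — none ✓
  (7) {a_3, a_6, a_5, a_4}: 1/4 true — not all ✓
  (8) {a_5, a_6, a_2, a_3}: 2 true — at least one ✓
  (9) {a_1, a_6, a_5}: 1 true — at least one ✓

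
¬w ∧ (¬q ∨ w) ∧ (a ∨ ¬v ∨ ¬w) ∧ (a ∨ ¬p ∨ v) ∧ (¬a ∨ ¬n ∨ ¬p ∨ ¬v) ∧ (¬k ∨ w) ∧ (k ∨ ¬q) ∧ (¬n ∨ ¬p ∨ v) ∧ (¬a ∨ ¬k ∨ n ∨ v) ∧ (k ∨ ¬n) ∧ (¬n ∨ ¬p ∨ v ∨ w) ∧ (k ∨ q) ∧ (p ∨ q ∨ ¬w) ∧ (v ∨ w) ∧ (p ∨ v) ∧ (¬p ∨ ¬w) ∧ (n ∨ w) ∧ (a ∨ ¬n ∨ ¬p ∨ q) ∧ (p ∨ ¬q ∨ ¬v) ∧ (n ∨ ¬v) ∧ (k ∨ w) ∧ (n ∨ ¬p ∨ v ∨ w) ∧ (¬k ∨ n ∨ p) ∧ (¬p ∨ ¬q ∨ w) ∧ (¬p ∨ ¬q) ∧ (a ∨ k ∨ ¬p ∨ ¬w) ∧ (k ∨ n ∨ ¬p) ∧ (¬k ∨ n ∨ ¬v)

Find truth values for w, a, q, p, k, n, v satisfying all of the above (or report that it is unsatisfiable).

Case w = True:
  Clause (¬w) is falsified — contradiction.
Case w = False:
  (¬q ∨ w) forces q = False.
  (¬k ∨ w) forces k = False.
  Clause (k ∨ q) is falsified — contradiction.
Both cases fail, so the formula is unsatisfiable.

Unsatisfiable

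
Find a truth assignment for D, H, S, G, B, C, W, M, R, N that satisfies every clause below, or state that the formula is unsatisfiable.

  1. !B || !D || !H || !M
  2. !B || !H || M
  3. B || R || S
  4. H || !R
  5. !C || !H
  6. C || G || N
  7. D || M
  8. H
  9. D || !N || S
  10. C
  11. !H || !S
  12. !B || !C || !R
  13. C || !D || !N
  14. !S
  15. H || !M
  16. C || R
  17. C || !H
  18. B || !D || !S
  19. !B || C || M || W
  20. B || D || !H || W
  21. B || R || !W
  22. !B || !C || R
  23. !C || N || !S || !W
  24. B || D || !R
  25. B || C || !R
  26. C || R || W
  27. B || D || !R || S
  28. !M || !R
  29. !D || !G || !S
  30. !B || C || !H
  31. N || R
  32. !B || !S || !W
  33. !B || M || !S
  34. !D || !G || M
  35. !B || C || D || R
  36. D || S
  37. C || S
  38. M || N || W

No satisfying assignment exists.

Case H = True:
  (!C || !H) forces C = False.
  Clause (C) is falsified — contradiction.
Case H = False:
  Clause (H) is falsified — contradiction.
Both cases fail, so the formula is unsatisfiable.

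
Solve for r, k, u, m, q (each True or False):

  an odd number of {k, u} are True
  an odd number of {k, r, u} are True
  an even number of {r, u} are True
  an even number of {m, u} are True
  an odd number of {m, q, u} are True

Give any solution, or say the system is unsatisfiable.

r: False, k: True, u: False, m: False, q: True

{k, u}: 1 true → odd ✓
{k, r, u}: 1 true → odd ✓
{r, u}: 0 true → even ✓
{m, u}: 0 true → even ✓
{m, q, u}: 1 true → odd ✓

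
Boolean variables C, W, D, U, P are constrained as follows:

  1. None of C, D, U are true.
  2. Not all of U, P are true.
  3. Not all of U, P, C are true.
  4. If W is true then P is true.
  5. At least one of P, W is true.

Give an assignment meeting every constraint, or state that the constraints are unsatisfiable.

C = False, W = False, D = False, U = False, P = True

  (1) {C, D, U}: 0 true — none ✓
  (2) {U, P}: 1/2 true — not all ✓
  (3) {U, P, C}: 1/3 true — not all ✓
  (4) W=F ⇒ P: vacuous ✓
  (5) {P, W}: 1 true — at least one ✓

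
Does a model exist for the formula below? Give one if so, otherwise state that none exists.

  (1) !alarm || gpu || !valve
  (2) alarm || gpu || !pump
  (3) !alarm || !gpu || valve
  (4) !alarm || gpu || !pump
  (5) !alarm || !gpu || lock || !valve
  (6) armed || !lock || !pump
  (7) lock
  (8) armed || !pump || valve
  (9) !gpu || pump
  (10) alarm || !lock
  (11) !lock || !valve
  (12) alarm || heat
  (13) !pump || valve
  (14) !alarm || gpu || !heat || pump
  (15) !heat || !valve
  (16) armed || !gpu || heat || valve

Unit clause (lock) forces lock = True.
In (alarm || !lock) only alarm is left, so alarm = True.
In (!lock || !valve) only !valve is left, so valve = False.
In (!pump || valve) only !pump is left, so pump = False.
In (!alarm || !gpu || valve) only !gpu is left, so gpu = False.
In (!alarm || gpu || !heat || pump) only !heat is left, so heat = False.
Set armed = False.
All clauses satisfied.

heat: False, gpu: False, pump: False, lock: True, alarm: True, valve: False, armed: False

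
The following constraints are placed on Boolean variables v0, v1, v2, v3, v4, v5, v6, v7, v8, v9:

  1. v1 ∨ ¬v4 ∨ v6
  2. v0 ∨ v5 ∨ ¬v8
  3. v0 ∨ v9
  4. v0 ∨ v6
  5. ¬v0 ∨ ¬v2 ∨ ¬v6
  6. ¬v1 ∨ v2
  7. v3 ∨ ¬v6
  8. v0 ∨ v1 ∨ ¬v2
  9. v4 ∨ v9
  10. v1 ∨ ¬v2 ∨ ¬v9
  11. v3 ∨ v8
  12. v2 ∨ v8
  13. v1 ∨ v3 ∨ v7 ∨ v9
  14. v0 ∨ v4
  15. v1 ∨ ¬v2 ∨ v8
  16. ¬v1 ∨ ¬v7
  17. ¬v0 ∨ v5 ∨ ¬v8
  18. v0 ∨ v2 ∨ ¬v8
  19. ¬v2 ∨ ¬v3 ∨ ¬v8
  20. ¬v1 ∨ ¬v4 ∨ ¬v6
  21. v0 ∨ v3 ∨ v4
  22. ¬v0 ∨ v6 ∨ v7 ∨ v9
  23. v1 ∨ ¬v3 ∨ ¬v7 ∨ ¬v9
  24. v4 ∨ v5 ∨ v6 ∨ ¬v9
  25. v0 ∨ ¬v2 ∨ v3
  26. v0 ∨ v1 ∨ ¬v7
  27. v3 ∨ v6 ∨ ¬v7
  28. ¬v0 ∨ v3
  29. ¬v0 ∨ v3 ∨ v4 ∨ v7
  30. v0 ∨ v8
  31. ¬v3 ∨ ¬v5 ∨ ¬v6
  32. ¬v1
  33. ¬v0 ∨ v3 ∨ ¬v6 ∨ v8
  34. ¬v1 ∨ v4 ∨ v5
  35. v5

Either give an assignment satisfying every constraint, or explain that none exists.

Unit clause (¬v1) forces v1 = False.
Unit clause (v5) forces v5 = True.
Try v0 = False:
  (v0 ∨ v9) forces v9 = True.
  (v0 ∨ v6) forces v6 = True.
  (v3 ∨ ¬v6) forces v3 = True.
  clause (¬v3 ∨ ¬v5 ∨ ¬v6) is falsified — backtrack.
So v0 = True.
  then (¬v0 ∨ v3) forces v3 = True.
  then (¬v3 ∨ ¬v5 ∨ ¬v6) forces v6 = False.
  then (v1 ∨ ¬v4 ∨ v6) forces v4 = False.
  then (v4 ∨ v9) forces v9 = True.
  then (v1 ∨ ¬v2 ∨ ¬v9) forces v2 = False.
  then (v2 ∨ v8) forces v8 = True.
  then (v1 ∨ ¬v3 ∨ ¬v7 ∨ ¬v9) forces v7 = False.
All clauses satisfied.

v0=T, v1=F, v2=F, v3=T, v4=F, v5=T, v6=F, v7=F, v8=T, v9=T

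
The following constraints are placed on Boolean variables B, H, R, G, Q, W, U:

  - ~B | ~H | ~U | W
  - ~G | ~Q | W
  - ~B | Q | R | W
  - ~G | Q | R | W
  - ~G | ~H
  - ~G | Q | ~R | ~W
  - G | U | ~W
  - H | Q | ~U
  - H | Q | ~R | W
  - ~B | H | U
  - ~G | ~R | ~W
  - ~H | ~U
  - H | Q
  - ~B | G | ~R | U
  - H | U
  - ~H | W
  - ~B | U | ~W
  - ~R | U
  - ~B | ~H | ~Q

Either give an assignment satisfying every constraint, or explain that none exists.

Set B = False.
Try H = True:
  (~G | ~H) forces G = False.
  (~H | ~U) forces U = False.
  (G | U | ~W) forces W = False.
  clause (~H | W) is falsified — backtrack.
So H = False.
  then (H | Q) forces Q = True.
  then (H | U) forces U = True.
Set R = False.
Set G = False.
Set W = False.
All clauses satisfied.

B: False; H: False; R: False; G: False; Q: True; W: False; U: True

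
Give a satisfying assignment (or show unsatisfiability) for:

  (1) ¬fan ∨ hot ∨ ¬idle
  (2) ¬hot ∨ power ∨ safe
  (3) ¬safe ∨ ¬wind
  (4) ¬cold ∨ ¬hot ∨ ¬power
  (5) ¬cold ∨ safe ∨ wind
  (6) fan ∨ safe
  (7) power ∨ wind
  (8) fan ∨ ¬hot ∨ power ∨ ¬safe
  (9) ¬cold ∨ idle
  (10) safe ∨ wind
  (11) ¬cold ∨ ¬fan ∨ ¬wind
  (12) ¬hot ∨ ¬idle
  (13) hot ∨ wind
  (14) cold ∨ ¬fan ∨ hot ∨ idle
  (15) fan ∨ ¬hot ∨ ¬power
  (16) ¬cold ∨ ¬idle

hot = True, cold = False, power = True, wind = False, safe = True, fan = True, idle = False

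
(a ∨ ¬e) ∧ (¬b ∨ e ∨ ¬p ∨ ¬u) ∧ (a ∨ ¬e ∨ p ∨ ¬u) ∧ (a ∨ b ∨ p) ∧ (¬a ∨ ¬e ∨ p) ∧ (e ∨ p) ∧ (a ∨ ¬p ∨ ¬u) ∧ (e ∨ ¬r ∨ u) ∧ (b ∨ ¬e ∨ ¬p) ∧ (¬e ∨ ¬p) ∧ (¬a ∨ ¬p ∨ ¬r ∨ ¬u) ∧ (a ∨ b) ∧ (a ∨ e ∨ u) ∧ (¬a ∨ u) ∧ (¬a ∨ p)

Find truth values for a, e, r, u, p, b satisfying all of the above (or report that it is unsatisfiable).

Set a = True.
  then (¬a ∨ u) forces u = True.
  then (¬a ∨ p) forces p = True.
  then (¬e ∨ ¬p) forces e = False.
  then (¬a ∨ ¬p ∨ ¬r ∨ ¬u) forces r = False.
  then (¬b ∨ e ∨ ¬p ∨ ¬u) forces b = False.
All clauses satisfied.

a: True, e: False, r: False, u: True, p: True, b: False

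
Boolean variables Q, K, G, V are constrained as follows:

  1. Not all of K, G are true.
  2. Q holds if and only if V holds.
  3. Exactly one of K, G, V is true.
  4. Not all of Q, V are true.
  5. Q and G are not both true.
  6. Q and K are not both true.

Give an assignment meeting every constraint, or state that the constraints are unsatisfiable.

Q: False, K: False, G: True, V: False

  (1) {K, G}: 1/2 true — not all ✓
  (2) Q=F, V=F — same ✓
  (3) {K, G, V}: 1 true — exactly one ✓
  (4) {Q, V}: 0/2 true — not all ✓
  (5) Q=F, G=T — not both ✓
  (6) Q=F, K=F — not both ✓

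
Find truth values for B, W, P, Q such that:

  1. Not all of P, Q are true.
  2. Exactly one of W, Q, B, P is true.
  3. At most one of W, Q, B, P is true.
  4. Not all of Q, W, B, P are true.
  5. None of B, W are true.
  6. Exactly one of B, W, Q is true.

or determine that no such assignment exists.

B=F, W=F, P=F, Q=T

  (1) {P, Q}: 1/2 true — not all ✓
  (2) {W, Q, B, P}: 1 true — exactly one ✓
  (3) {W, Q, B, P}: 1 true — at most one ✓
  (4) {Q, W, B, P}: 1/4 true — not all ✓
  (5) {B, W}: 0 true — none ✓
  (6) {B, W, Q}: 1 true — exactly one ✓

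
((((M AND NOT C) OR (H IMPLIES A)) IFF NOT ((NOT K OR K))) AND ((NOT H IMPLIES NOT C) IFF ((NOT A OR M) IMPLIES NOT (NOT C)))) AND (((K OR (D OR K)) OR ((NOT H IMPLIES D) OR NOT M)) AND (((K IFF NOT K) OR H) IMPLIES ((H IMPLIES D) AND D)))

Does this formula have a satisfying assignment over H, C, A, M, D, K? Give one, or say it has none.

H = True; C = True; A = False; M = False; D = True; K = False

  (((M AND NOT C) OR (H IMPLIES A)) IFF NOT ((NOT K OR K))) AND ((NOT H IMPLIES NOT C) IFF ((NOT A OR M) IMPLIES NOT (NOT C))) = True
    ((M AND NOT C) OR (H IMPLIES A)) IFF NOT ((NOT K OR K)) = True
      (M AND NOT C) OR (H IMPLIES A) = False
        M AND NOT C = False
          NOT C = False
        H IMPLIES A = False
      NOT ((NOT K OR K)) = False
        NOT K OR K = True
          NOT K = True
    (NOT H IMPLIES NOT C) IFF ((NOT A OR M) IMPLIES NOT (NOT C)) = True
      NOT H IMPLIES NOT C = True
        NOT H = False
        NOT C = False
      (NOT A OR M) IMPLIES NOT (NOT C) = True
        NOT A OR M = True
          NOT A = True
        NOT (NOT C) = True
          NOT C = False
  ((K OR (D OR K)) OR ((NOT H IMPLIES D) OR NOT M)) AND (((K IFF NOT K) OR H) IMPLIES ((H IMPLIES D) AND D)) = True
    (K OR (D OR K)) OR ((NOT H IMPLIES D) OR NOT M) = True
      K OR (D OR K) = True
        D OR K = True
      (NOT H IMPLIES D) OR NOT M = True
        NOT H IMPLIES D = True
          NOT H = False
        NOT M = True
    ((K IFF NOT K) OR H) IMPLIES ((H IMPLIES D) AND D) = True
      (K IFF NOT K) OR H = True
        K IFF NOT K = False
          NOT K = True
      (H IMPLIES D) AND D = True
        H IMPLIES D = True
Both conjuncts True, so the formula holds.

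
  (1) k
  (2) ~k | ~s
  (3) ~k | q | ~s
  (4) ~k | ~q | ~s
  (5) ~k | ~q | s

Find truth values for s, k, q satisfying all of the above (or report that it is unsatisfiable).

Unit clause (k) forces k = True.
In (~k | ~s) only ~s is left, so s = False.
In (~k | ~q | s) only ~q is left, so q = False.
Check each clause:
  (k): k holds.
  (~k | ~s): ~s holds.
  (~k | q | ~s): ~s holds.
  (~k | ~q | ~s): ~q holds.
  (~k | ~q | s): ~q holds.
All clauses satisfied.

s: False, k: True, q: False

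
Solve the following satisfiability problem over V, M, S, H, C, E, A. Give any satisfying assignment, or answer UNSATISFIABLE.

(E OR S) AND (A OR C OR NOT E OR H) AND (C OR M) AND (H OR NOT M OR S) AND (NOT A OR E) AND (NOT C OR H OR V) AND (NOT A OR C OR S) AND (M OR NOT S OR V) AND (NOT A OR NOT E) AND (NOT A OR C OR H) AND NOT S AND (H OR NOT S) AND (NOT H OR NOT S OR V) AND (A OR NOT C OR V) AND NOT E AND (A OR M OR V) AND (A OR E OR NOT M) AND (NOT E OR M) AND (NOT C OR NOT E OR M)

The formula is unsatisfiable.

Case S = True:
  Clause (NOT S) is falsified — contradiction.
Case S = False:
  (E OR S) forces E = True.
  Clause (NOT E) is falsified — contradiction.
Both cases fail, so the formula is unsatisfiable.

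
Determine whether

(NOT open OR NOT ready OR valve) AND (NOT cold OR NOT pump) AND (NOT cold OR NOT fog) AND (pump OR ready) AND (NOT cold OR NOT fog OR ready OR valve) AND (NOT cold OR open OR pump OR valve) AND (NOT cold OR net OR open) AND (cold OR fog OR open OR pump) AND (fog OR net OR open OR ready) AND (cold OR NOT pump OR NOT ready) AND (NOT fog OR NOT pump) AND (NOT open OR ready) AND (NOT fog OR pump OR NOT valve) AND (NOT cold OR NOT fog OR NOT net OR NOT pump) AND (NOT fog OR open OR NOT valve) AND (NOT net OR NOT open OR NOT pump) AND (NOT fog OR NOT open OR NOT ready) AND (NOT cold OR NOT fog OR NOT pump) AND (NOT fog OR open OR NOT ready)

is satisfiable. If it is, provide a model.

fog = False, cold = True, pump = False, open = True, ready = True, valve = True, net = True

Set fog = False.
Set cold = True.
  then (NOT cold OR NOT pump) forces pump = False.
  then (pump OR ready) forces ready = True.
Set open = True.
  then (NOT open OR NOT ready OR valve) forces valve = True.
Set net = True.
All clauses satisfied.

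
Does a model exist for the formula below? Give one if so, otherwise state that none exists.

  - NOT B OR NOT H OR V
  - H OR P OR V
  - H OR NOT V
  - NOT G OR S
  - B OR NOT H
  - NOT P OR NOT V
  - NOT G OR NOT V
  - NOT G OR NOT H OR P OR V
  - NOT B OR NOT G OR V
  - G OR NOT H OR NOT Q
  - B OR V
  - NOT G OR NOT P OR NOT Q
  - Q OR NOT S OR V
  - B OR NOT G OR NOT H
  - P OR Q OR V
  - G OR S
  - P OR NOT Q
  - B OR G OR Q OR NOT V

Set Q = True.
  then (P OR NOT Q) forces P = True.
  then (NOT P OR NOT V) forces V = False.
  then (B OR V) forces B = True.
  then (NOT G OR NOT P OR NOT Q) forces G = False.
  then (G OR S) forces S = True.
  then (NOT B OR NOT H OR V) forces H = False.
All clauses satisfied.

Q = True, B = True, H = False, P = True, V = False, S = True, G = False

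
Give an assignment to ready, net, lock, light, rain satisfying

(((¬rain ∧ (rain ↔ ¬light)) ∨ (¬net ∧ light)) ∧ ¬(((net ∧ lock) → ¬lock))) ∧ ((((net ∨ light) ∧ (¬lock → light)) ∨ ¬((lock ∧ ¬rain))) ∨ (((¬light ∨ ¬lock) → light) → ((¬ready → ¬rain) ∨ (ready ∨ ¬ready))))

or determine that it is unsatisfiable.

ready = False, net = True, lock = True, light = True, rain = False

  ((¬rain ∧ (rain ↔ ¬light)) ∨ (¬net ∧ light)) ∧ ¬(((net ∧ lock) → ¬lock)) = True
    (¬rain ∧ (rain ↔ ¬light)) ∨ (¬net ∧ light) = True
      ¬rain ∧ (rain ↔ ¬light) = True
        ¬rain = True
        rain ↔ ¬light = True
          ¬light = False
      ¬net ∧ light = False
        ¬net = False
    ¬(((net ∧ lock) → ¬lock)) = True
      (net ∧ lock) → ¬lock = False
        net ∧ lock = True
        ¬lock = False
  (((net ∨ light) ∧ (¬lock → light)) ∨ ¬((lock ∧ ¬rain))) ∨ (((¬light ∨ ¬lock) → light) → ((¬ready → ¬rain) ∨ (ready ∨ ¬ready))) = True
    ((net ∨ light) ∧ (¬lock → light)) ∨ ¬((lock ∧ ¬rain)) = True
      (net ∨ light) ∧ (¬lock → light) = True
        net ∨ light = True
        ¬lock → light = True
          ¬lock = False
      ¬((lock ∧ ¬rain)) = False
        lock ∧ ¬rain = True
          ¬rain = True
    ((¬light ∨ ¬lock) → light) → ((¬ready → ¬rain) ∨ (ready ∨ ¬ready)) = True
      (¬light ∨ ¬lock) → light = True
        ¬light ∨ ¬lock = False
          ¬light = False
          ¬lock = False
      (¬ready → ¬rain) ∨ (ready ∨ ¬ready) = True
        ¬ready → ¬rain = True
          ¬ready = True
          ¬rain = True
        ready ∨ ¬ready = True
          ¬ready = True
Both conjuncts True, so the formula holds.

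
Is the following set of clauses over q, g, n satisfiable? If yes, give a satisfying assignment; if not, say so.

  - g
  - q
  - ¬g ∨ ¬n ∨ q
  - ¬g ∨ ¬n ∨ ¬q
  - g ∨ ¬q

q = True; g = True; n = False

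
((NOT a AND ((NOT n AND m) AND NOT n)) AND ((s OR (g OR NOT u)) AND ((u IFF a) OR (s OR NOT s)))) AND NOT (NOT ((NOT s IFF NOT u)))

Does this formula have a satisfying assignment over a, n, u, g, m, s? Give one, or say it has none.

a = False, n = False, u = True, g = False, m = True, s = True

  (NOT a AND ((NOT n AND m) AND NOT n)) AND ((s OR (g OR NOT u)) AND ((u IFF a) OR (s OR NOT s))) = True
    NOT a AND ((NOT n AND m) AND NOT n) = True
      NOT a = True
      (NOT n AND m) AND NOT n = True
        NOT n AND m = True
          NOT n = True
        NOT n = True
    (s OR (g OR NOT u)) AND ((u IFF a) OR (s OR NOT s)) = True
      s OR (g OR NOT u) = True
        g OR NOT u = False
          NOT u = False
      (u IFF a) OR (s OR NOT s) = True
        u IFF a = False
        s OR NOT s = True
          NOT s = False
  NOT (NOT ((NOT s IFF NOT u))) = True
    NOT ((NOT s IFF NOT u)) = False
      NOT s IFF NOT u = True
        NOT s = False
        NOT u = False
Both conjuncts True, so the formula holds.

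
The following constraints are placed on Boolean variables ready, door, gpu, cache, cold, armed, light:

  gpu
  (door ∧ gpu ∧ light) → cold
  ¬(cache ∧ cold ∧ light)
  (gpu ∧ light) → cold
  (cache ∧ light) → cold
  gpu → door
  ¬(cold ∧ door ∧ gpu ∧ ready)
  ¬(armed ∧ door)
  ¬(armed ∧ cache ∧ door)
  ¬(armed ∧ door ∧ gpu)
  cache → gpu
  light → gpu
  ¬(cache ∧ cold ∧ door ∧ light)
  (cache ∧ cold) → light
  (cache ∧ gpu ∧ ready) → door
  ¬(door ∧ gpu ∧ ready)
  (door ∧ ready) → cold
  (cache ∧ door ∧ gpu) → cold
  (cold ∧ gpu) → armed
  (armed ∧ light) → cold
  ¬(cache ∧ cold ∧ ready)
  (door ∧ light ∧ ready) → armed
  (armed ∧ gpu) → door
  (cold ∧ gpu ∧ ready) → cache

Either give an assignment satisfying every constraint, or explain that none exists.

ready=F, door=T, gpu=T, cache=F, cold=F, armed=F, light=F

Unit clause (gpu) forces gpu = True.
In (door ∨ ¬gpu) only door is left, so door = True.
In (¬door ∨ ¬gpu ∨ ¬ready) only ¬ready is left, so ready = False.
In (¬armed ∨ ¬door ∨ ¬gpu) only ¬armed is left, so armed = False.
In (armed ∨ ¬cold ∨ ¬gpu) only ¬cold is left, so cold = False.
In (¬cache ∨ cold ∨ ¬door ∨ ¬gpu) only ¬cache is left, so cache = False.
In (cold ∨ ¬gpu ∨ ¬light) only ¬light is left, so light = False.
All clauses satisfied.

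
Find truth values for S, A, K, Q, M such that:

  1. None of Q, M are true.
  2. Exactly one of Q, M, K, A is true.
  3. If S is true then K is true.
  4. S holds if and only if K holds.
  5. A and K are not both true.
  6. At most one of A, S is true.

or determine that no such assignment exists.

S=F, A=T, K=F, Q=F, M=F

  (1) {Q, M}: 0 true — none ✓
  (2) {Q, M, K, A}: 1 true — exactly one ✓
  (3) S=F ⇒ K: vacuous ✓
  (4) S=F, K=F — same ✓
  (5) A=T, K=F — not both ✓
  (6) {A, S}: 1 true — at most one ✓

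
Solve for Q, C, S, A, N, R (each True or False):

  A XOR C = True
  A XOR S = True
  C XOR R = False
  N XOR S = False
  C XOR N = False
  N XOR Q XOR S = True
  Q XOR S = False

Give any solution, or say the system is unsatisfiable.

Q = True, C = True, S = True, A = False, N = True, R = True

A XOR C = F XOR T = True ✓
A XOR S = F XOR T = True ✓
C XOR R = T XOR T = False ✓
N XOR S = T XOR T = False ✓
C XOR N = T XOR T = False ✓
N XOR Q XOR S = T XOR T XOR T = True ✓
Q XOR S = T XOR T = False ✓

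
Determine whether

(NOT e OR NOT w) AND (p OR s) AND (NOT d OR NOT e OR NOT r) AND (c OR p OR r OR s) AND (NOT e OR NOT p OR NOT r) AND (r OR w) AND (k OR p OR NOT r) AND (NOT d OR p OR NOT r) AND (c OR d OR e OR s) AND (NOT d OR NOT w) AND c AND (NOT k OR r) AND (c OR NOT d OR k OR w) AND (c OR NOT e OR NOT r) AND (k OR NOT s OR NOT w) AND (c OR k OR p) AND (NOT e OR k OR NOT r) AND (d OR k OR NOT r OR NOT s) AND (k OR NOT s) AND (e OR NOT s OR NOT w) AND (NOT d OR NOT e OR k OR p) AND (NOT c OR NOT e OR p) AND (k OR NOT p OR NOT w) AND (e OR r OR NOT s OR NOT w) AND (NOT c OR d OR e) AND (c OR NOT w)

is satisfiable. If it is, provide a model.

Unit clause (c) forces c = True.
Try r = False:
  (r OR w) forces w = True.
  (NOT e OR NOT w) forces e = False.
  (NOT d OR NOT w) forces d = False.
  clause (NOT c OR d OR e) is falsified — backtrack.
So r = True.
Try e = True:
  (NOT e OR NOT w) forces w = False.
  (NOT d OR NOT e OR NOT r) forces d = False.
  (NOT e OR NOT p OR NOT r) forces p = False.
  clause (NOT c OR NOT e OR p) is falsified — backtrack.
So e = False.
  then (NOT c OR d OR e) forces d = True.
  then (NOT d OR p OR NOT r) forces p = True.
  then (NOT d OR NOT w) forces w = False.
Set s = False.
Set k = True.
All clauses satisfied.

r: True; e: False; w: False; s: False; d: True; c: True; p: True; k: True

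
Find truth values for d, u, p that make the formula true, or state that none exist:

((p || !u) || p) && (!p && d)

d=T, u=F, p=F

  (p || !u) || p = True
    p || !u = True
      !u = True
  !p && d = True
    !p = True
Both conjuncts True, so the formula holds.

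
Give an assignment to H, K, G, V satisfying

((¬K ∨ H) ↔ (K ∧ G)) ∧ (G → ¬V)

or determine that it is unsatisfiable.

H: False; K: True; G: False; V: False

  (¬K ∨ H) ↔ (K ∧ G) = True
    ¬K ∨ H = False
      ¬K = False
    K ∧ G = False
  G → ¬V = True
    ¬V = True
Both conjuncts True, so the formula holds.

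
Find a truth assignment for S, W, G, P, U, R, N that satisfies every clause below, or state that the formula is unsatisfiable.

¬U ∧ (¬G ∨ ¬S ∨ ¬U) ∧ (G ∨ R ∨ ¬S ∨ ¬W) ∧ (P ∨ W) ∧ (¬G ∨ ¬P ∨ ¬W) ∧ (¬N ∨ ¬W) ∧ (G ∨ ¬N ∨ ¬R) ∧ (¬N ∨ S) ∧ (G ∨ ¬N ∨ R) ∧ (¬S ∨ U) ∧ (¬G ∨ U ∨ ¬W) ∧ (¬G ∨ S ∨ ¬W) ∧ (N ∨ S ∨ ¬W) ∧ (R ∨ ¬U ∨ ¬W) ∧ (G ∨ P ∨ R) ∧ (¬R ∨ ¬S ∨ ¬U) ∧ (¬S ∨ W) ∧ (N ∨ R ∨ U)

Unit clause (¬U) forces U = False.
In (¬S ∨ U) only ¬S is left, so S = False.
In (¬N ∨ S) only ¬N is left, so N = False.
In (N ∨ S ∨ ¬W) only ¬W is left, so W = False.
In (N ∨ R ∨ U) only R is left, so R = True.
In (P ∨ W) only P is left, so P = True.
Set G = False.
All clauses satisfied.

S=F, W=F, G=F, P=T, U=F, R=T, N=F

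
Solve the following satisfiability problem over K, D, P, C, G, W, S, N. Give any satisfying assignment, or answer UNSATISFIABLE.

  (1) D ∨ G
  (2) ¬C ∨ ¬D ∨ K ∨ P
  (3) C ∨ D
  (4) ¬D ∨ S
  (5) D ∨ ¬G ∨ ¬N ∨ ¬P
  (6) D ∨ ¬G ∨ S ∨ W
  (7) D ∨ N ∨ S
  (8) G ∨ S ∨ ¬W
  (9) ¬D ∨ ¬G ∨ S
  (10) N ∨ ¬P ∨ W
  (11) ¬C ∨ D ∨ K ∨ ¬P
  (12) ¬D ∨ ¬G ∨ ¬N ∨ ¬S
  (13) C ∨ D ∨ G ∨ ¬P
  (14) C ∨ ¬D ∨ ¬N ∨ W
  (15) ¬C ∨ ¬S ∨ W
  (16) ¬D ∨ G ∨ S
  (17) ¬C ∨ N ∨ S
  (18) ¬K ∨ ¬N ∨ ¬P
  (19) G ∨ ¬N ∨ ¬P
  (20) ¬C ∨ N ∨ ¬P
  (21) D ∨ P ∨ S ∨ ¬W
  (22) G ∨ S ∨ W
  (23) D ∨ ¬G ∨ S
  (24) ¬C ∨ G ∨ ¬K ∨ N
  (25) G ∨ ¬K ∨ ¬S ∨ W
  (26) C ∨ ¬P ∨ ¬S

K = True, D = False, P = False, C = True, G = True, W = True, S = True, N = False

Set K = True.
Set D = False.
  then (D ∨ G) forces G = True.
  then (C ∨ D) forces C = True.
  then (D ∨ ¬G ∨ S) forces S = True.
  then (¬C ∨ ¬S ∨ W) forces W = True.
Set P = False.
Set N = False.
All clauses satisfied.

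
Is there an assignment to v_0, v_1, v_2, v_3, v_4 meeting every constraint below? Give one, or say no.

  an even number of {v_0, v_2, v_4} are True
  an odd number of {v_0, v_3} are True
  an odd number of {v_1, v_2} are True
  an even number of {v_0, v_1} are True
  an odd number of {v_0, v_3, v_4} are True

Adding constraints 1, 2, 3, 4, 5 mod 2: every variable appears an even number of times on the left, so the left side is 0.
But the right sides sum to 1 (mod 2). 0 ≠ 1 — the system is inconsistent.

UNSATISFIABLE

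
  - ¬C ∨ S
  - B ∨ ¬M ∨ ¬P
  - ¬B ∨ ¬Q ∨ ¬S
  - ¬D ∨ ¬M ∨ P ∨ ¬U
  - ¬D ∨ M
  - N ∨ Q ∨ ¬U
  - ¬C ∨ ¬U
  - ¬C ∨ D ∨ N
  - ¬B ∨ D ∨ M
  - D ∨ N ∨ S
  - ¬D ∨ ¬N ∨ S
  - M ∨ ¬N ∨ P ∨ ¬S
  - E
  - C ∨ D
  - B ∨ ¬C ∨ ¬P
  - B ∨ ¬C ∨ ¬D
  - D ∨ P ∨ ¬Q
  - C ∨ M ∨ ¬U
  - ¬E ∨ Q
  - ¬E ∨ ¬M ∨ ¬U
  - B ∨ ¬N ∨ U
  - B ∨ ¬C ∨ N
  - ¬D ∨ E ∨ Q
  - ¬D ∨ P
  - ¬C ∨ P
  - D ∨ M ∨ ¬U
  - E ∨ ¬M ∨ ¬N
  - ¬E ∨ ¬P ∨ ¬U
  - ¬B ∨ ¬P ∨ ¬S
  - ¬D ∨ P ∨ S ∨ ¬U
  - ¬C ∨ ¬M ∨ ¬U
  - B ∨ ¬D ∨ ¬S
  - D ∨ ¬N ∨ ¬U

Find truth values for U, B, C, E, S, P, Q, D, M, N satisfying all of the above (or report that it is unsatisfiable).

U = False, B = True, C = False, E = True, S = False, P = True, Q = True, D = True, M = True, N = False

Unit clause (E) forces E = True.
In (¬E ∨ Q) only Q is left, so Q = True.
Try U = True:
  (¬C ∨ ¬U) forces C = False.
  (C ∨ D) forces D = True.
  (¬D ∨ M) forces M = True.
  clause (¬E ∨ ¬M ∨ ¬U) is falsified — backtrack.
So U = False.
Set B = True.
  then (¬B ∨ ¬Q ∨ ¬S) forces S = False.
  then (¬C ∨ S) forces C = False.
  then (C ∨ D) forces D = True.
  then (¬D ∨ P) forces P = True.
  then (¬D ∨ M) forces M = True.
  then (¬D ∨ ¬N ∨ S) forces N = False.
All clauses satisfied.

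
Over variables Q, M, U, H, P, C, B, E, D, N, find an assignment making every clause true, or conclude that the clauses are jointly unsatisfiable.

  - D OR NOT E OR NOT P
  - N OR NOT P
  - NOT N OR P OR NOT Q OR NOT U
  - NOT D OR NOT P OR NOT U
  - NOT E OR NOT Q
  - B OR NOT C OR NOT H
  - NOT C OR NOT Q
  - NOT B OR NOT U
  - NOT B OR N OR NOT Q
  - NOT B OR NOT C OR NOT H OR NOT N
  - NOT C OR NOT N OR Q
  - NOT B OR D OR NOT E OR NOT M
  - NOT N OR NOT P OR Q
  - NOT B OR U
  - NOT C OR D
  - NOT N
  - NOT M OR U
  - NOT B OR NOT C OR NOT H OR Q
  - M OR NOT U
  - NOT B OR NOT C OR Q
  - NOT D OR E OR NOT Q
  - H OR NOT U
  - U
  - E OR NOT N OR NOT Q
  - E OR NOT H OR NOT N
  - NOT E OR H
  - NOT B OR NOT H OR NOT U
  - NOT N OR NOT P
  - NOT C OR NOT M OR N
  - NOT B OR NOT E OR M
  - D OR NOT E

Unit clause (NOT N) forces N = False.
Unit clause (U) forces U = True.
In (N OR NOT P) only NOT P is left, so P = False.
In (NOT B OR NOT U) only NOT B is left, so B = False.
In (M OR NOT U) only M is left, so M = True.
In (H OR NOT U) only H is left, so H = True.
In (NOT C OR NOT M OR N) only NOT C is left, so C = False.
Set Q = False.
Set E = False.
Set D = True.
All clauses satisfied.

Q=F, M=T, U=T, H=T, P=F, C=F, B=F, E=F, D=T, N=F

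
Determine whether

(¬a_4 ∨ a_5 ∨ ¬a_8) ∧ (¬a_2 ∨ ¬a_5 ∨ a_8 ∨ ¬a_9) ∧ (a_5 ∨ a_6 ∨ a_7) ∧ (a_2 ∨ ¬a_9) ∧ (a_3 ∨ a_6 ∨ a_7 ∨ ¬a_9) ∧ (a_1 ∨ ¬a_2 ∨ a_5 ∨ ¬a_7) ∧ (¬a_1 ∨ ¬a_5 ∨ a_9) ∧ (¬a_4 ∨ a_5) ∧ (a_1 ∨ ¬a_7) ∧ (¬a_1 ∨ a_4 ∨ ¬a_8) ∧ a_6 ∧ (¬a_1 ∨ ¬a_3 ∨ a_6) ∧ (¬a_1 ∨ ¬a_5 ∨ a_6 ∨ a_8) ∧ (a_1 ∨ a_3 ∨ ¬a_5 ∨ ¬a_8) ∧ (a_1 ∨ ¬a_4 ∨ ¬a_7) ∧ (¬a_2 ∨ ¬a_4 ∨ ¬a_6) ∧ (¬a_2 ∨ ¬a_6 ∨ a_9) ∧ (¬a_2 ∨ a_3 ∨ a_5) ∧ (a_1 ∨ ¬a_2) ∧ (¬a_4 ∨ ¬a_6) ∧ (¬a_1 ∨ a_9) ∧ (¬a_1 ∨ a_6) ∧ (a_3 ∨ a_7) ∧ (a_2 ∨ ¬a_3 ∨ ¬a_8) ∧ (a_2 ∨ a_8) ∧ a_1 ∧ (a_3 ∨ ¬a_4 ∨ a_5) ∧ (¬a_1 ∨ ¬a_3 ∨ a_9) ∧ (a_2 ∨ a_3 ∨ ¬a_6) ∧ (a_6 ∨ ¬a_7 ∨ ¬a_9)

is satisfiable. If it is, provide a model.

Unit clause (a_6) forces a_6 = True.
In (¬a_4 ∨ ¬a_6) only ¬a_4 is left, so a_4 = False.
Unit clause (a_1) forces a_1 = True.
In (¬a_1 ∨ a_4 ∨ ¬a_8) only ¬a_8 is left, so a_8 = False.
In (¬a_1 ∨ a_9) only a_9 is left, so a_9 = True.
In (a_2 ∨ a_8) only a_2 is left, so a_2 = True.
In (¬a_2 ∨ ¬a_5 ∨ a_8 ∨ ¬a_9) only ¬a_5 is left, so a_5 = False.
In (¬a_2 ∨ a_3 ∨ a_5) only a_3 is left, so a_3 = True.
Set a_7 = True.
All clauses satisfied.

a_1 = True; a_2 = True; a_3 = True; a_4 = False; a_5 = False; a_6 = True; a_7 = True; a_8 = False; a_9 = True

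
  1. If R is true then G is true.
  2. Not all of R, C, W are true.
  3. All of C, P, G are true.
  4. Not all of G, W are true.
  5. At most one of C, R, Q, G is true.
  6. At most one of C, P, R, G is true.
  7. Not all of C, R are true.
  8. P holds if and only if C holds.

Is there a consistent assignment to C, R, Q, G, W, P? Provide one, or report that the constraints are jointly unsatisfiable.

Unsatisfiable — no assignment works.

Case C = True:
  (3) forces P = True.
  Constraint (6) is violated (C=T, P=T) — contradiction.
Case C = False:
  Constraint (3) is violated (C=F) — contradiction.
Both cases fail — unsatisfiable.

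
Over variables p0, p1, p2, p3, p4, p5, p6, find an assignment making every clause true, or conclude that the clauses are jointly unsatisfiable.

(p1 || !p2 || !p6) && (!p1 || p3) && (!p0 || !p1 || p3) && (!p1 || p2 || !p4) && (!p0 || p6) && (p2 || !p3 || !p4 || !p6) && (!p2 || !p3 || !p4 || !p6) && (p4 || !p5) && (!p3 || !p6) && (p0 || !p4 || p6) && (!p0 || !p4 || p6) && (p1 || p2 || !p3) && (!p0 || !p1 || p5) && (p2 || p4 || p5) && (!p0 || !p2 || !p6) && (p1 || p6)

p0: False, p1: True, p2: True, p3: True, p4: False, p5: False, p6: False

Set p0 = False.
Set p1 = True.
  then (!p1 || p3) forces p3 = True.
  then (!p3 || !p6) forces p6 = False.
  then (p0 || !p4 || p6) forces p4 = False.
  then (p4 || !p5) forces p5 = False.
  then (p2 || p4 || p5) forces p2 = True.
All clauses satisfied.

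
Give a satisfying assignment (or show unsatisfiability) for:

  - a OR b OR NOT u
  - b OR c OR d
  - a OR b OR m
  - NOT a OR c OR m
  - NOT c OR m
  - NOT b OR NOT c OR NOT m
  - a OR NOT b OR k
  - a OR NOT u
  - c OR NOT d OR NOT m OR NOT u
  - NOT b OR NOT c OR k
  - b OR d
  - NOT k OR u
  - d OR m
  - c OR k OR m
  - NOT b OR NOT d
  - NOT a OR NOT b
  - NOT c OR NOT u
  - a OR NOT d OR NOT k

Set u = False.
  then (NOT k OR u) forces k = False.
Set b = False.
  then (b OR d) forces d = True.
Set a = False.
  then (a OR b OR m) forces m = True.
Set c = True.
All clauses satisfied.

u: False, b: False, a: False, k: False, d: True, m: True, c: True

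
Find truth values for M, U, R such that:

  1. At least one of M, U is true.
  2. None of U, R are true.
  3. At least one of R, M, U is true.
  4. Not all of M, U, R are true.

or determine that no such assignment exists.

M = True, U = False, R = False

  (1) {M, U}: 1 true — at least one ✓
  (2) {U, R}: 0 true — none ✓
  (3) {R, M, U}: 1 true — at least one ✓
  (4) {M, U, R}: 1/3 true — not all ✓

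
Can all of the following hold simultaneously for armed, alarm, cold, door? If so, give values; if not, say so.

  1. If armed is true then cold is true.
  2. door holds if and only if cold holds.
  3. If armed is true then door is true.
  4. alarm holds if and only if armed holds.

armed=T, alarm=T, cold=T, door=T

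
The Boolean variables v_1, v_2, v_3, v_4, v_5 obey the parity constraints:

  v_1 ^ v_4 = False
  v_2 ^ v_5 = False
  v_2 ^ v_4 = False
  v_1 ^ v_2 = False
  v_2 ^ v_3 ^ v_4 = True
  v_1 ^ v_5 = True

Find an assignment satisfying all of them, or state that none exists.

UNSATISFIABLE

Adding constraints 1, 2, 3, 6 mod 2: every variable appears an even number of times on the left, so the left side is 0.
But the right sides sum to 1 (mod 2). 0 ≠ 1 — the system is inconsistent.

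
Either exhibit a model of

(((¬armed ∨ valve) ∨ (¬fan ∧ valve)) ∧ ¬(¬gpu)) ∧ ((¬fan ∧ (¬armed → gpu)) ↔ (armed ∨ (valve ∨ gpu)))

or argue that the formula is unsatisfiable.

fan=F, gpu=T, armed=F, valve=T

  ((¬armed ∨ valve) ∨ (¬fan ∧ valve)) ∧ ¬(¬gpu) = True
    (¬armed ∨ valve) ∨ (¬fan ∧ valve) = True
      ¬armed ∨ valve = True
        ¬armed = True
      ¬fan ∧ valve = True
        ¬fan = True
    ¬(¬gpu) = True
      ¬gpu = False
  (¬fan ∧ (¬armed → gpu)) ↔ (armed ∨ (valve ∨ gpu)) = True
    ¬fan ∧ (¬armed → gpu) = True
      ¬fan = True
      ¬armed → gpu = True
        ¬armed = True
    armed ∨ (valve ∨ gpu) = True
      valve ∨ gpu = True
Both conjuncts True, so the formula holds.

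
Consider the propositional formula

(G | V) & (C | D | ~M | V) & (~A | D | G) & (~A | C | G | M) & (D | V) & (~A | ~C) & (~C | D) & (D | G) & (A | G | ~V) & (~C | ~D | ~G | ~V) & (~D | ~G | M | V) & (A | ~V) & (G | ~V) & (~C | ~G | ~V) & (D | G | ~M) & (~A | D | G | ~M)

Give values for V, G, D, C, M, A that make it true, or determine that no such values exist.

V = True, G = True, D = False, C = False, M = False, A = True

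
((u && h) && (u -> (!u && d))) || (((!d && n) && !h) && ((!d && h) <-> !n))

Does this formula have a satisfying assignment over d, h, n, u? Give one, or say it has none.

d: False; h: False; n: True; u: False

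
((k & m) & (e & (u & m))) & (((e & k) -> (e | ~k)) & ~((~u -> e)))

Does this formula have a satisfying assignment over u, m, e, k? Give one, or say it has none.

Case u = True: the conjunct ~((~u -> e)) becomes ~((False -> e)) = False.
Case u = False: the conjunct u is False.
Both cases fail — unsatisfiable.

The formula is unsatisfiable.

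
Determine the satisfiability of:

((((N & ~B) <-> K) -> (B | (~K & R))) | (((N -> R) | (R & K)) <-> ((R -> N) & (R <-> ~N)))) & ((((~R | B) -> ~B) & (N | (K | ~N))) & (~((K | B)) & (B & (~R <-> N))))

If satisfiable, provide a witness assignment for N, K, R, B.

No satisfying assignment exists.

Case B = True: the conjunct (~R | B) -> ~B becomes (~R | True) -> ~True = False.
Case B = False: the conjunct B is False.
Both cases fail — unsatisfiable.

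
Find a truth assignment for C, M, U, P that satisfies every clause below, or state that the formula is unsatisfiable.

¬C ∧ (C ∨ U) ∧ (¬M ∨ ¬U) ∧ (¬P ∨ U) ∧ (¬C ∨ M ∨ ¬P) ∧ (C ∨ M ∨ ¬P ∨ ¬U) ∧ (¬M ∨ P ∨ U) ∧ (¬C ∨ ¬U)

Unit clause (¬C) forces C = False.
In (C ∨ U) only U is left, so U = True.
In (¬M ∨ ¬U) only ¬M is left, so M = False.
In (C ∨ M ∨ ¬P ∨ ¬U) only ¬P is left, so P = False.
All clauses satisfied.

C=F, M=F, U=T, P=F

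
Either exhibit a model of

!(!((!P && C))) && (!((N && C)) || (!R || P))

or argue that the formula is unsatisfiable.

C: True; R: False; N: False; P: False

  !(!((!P && C))) = True
    !((!P && C)) = False
      !P && C = True
        !P = True
  !((N && C)) || (!R || P) = True
    !((N && C)) = True
      N && C = False
    !R || P = True
      !R = True
Both conjuncts True, so the formula holds.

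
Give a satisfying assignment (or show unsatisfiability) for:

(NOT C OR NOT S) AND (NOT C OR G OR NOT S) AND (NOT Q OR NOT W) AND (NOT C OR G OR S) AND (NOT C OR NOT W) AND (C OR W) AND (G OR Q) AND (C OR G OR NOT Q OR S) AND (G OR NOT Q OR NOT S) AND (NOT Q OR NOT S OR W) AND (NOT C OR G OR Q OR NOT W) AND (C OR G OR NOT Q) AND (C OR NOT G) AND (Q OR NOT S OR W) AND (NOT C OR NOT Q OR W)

Try Q = True:
  (NOT Q OR NOT W) forces W = False.
  (C OR W) forces C = True.
  clause (NOT C OR NOT Q OR W) is falsified — backtrack.
So Q = False.
  then (G OR Q) forces G = True.
  then (C OR NOT G) forces C = True.
  then (NOT C OR NOT S) forces S = False.
  then (NOT C OR NOT W) forces W = False.
All clauses satisfied.

Q: False, G: True, C: True, W: False, S: False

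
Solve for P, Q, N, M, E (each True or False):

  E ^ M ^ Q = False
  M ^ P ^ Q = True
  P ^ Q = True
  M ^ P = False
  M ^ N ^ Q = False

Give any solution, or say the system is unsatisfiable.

P: False; Q: True; N: True; M: False; E: True

E ^ M ^ Q = T ^ F ^ T = False ✓
M ^ P ^ Q = F ^ F ^ T = True ✓
P ^ Q = F ^ T = True ✓
M ^ P = F ^ F = False ✓
M ^ N ^ Q = F ^ T ^ T = False ✓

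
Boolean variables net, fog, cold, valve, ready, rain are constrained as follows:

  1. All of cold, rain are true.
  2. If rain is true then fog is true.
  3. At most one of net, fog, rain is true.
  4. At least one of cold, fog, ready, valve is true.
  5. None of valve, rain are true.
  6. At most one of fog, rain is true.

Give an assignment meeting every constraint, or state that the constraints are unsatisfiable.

Unsatisfiable

Case rain = True:
  Constraint (5) is violated (rain=T) — contradiction.
Case rain = False:
  Constraint (1) is violated (rain=F) — contradiction.
Both cases fail — unsatisfiable.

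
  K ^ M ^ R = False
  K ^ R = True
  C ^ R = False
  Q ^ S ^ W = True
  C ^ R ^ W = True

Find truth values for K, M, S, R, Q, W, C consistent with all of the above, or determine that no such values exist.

K: False, M: True, S: False, R: True, Q: False, W: True, C: True

K ^ M ^ R = F ^ T ^ T = False ✓
K ^ R = F ^ T = True ✓
C ^ R = T ^ T = False ✓
Q ^ S ^ W = F ^ F ^ T = True ✓
C ^ R ^ W = T ^ T ^ T = True ✓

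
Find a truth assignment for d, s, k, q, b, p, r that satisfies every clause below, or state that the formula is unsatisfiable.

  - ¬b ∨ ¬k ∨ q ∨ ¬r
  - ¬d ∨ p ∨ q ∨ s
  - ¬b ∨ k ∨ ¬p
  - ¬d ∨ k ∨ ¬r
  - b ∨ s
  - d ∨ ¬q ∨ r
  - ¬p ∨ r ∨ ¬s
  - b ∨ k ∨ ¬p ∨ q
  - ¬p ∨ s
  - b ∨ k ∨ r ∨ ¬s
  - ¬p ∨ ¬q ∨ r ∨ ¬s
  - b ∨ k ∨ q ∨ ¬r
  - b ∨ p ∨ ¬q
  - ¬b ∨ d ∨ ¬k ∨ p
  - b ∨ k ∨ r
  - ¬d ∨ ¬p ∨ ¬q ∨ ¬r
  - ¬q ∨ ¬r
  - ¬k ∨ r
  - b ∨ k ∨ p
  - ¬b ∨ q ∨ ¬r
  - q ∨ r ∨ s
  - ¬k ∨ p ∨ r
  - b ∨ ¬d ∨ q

d=T; s=T; k=F; q=T; b=T; p=F; r=F

Set d = True.
Set s = True.
Try k = True:
  (¬k ∨ r) forces r = True.
  (¬q ∨ ¬r) forces q = False.
  (¬b ∨ ¬k ∨ q ∨ ¬r) forces b = False.
  clause (b ∨ ¬d ∨ q) is falsified — backtrack.
So k = False.
  then (¬d ∨ k ∨ ¬r) forces r = False.
  then (¬p ∨ r ∨ ¬s) forces p = False.
  then (b ∨ k ∨ r ∨ ¬s) forces b = True.
Set q = True.
All clauses satisfied.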